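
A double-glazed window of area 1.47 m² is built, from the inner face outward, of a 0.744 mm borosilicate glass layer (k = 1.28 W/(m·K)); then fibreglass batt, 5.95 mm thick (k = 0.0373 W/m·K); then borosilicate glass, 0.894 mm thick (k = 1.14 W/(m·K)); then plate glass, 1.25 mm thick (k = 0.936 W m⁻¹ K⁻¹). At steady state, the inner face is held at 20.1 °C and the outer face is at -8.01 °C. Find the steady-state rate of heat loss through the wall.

Series thermal resistances, inner to outer:
  R_borosilicate glass = L/(kA) = 7.44×10^-4/(1.28·1.47) = 3.954×10^-4 K/W
  R_fibreglass batt = L/(kA) = 0.00595/(0.0373·1.47) = 0.1085 K/W
  R_borosilicate glass = L/(kA) = 8.94×10^-4/(1.14·1.47) = 5.335×10^-4 K/W
  R_plate glass = L/(kA) = 0.00125/(0.936·1.47) = 9.085×10^-4 K/W
ΣR = 3.954×10^-4 + 0.1085 + 5.335×10^-4 + 9.085×10^-4 = 0.1103 K/W
Q = ΔT/ΣR = (20.1 °C − -8.01 °C)/0.1103 = 255 W

Q = 255 W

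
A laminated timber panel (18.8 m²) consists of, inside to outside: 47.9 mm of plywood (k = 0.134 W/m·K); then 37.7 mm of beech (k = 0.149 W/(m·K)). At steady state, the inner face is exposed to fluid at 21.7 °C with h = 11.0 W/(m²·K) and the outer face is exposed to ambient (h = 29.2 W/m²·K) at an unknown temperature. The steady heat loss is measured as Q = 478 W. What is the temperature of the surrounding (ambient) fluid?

Series resistances:
  R_conv,in = 1/(hA) = 1/(11.0·18.8) = 0.004836 K/W
  R_plywood = L/(kA) = 0.0479/(0.134·18.8) = 0.01901 K/W
  R_beech = L/(kA) = 0.0377/(0.149·18.8) = 0.01346 K/W
  R_conv,out = 1/(hA) = 1/(29.2·18.8) = 0.001822 K/W
ΣR = 0.03913 K/W
ΔT = Q·ΣR = 478 × 0.03913 = 18.70 K
Heat flows outward, so T_out = T_in − ΔT = 21.7 − 18.70 = 3.00 °C

T_out = 3.00 °C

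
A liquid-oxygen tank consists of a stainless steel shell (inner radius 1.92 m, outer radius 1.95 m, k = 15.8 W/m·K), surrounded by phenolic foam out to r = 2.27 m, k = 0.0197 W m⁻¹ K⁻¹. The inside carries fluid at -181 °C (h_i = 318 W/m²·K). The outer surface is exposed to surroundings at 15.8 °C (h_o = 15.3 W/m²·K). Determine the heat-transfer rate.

Treat each layer as a resistance in series:
  R_conv,in = 1/(4πr²h) = 1/(4π·1.92²·318) = 6.788×10^-5 K/W
  R_stainless steel = (1/1.92 − 1/1.95)/(4πk) = 0.008013/(4π·15.8) = 4.036×10^-5 K/W
  R_phenolic foam = (1/1.95 − 1/2.27)/(4πk) = 0.07229/(4π·0.0197) = 0.2920 K/W
  R_conv,out = 1/(4πr²h) = 1/(4π·2.27²·15.3) = 0.001009 K/W
ΣR = 6.788×10^-5 + 4.036×10^-5 + 0.2920 + 0.001009 = 0.2931 K/W
Q = ΔT/ΣR = (-181 °C − 15.8 °C)/0.2931 = -671 W
(Negative Q ⇒ heat flows inward; heat gain = 671 W.)

Q = 671 W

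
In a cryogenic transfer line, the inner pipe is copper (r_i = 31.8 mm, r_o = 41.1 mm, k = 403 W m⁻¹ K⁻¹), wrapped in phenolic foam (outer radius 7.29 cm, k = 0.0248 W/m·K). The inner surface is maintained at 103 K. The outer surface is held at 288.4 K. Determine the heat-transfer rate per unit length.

Q' = 50.4 W/m

Series thermal resistances, inner to outer:
  R'_copper = ln(0.0411/0.0318)/(2πk) = 0.2565/(2π·403) = 1.013×10^-4 m·K/W
  R'_phenolic foam = ln(0.0729/0.0411)/(2πk) = 0.5731/(2π·0.0248) = 3.678 m·K/W
ΣR = 1.013×10^-4 + 3.678 = 3.678 m·K/W
Q' = ΔT/ΣR = (103 K − 288.4 K)/3.678 = -50.4 W/m
(Negative Q' ⇒ heat flows inward; heat gain = 50.4 W/m.)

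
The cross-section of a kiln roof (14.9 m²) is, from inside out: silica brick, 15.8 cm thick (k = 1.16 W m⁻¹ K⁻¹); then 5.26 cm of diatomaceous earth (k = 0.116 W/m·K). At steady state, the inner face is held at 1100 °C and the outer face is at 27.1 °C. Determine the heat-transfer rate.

Q = 27100 W

Resistance network (inner→outer):
  R_silica brick = L/(kA) = 0.158/(1.16·14.9) = 0.009141 K/W
  R_diatomaceous earth = L/(kA) = 0.0526/(0.116·14.9) = 0.03043 K/W
ΣR = 0.009141 + 0.03043 = 0.03957 K/W
Q = ΔT/ΣR = (1100 °C − 27.1 °C)/0.03957 = 27100 W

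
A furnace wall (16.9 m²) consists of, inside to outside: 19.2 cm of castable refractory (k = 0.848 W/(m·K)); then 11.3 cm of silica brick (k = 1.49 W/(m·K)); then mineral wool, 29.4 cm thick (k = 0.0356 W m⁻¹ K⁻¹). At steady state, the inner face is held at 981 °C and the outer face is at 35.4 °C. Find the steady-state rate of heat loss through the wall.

Series thermal resistances, inner to outer:
  R_castable refractory = L/(kA) = 0.192/(0.848·16.9) = 0.01340 K/W
  R_silica brick = L/(kA) = 0.113/(1.49·16.9) = 0.004488 K/W
  R_mineral wool = L/(kA) = 0.294/(0.0356·16.9) = 0.4887 K/W
ΣR = 0.01340 + 0.004488 + 0.4887 = 0.5066 K/W
Q = ΔT/ΣR = (981 °C − 35.4 °C)/0.5066 = 1870 W

Q = 1870 W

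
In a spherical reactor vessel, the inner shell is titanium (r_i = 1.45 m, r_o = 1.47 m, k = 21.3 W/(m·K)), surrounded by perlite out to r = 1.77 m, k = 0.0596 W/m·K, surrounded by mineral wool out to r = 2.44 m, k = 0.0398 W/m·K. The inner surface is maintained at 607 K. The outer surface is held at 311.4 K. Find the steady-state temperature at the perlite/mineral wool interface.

Treat each layer as a resistance in series:
  R_titanium = (1/1.45 − 1/1.47)/(4πk) = 0.009383/(4π·21.3) = 3.506×10^-5 K/W
  R_perlite = (1/1.47 − 1/1.77)/(4πk) = 0.1153/(4π·0.0596) = 0.1539 K/W
  R_mineral wool = (1/1.77 − 1/2.44)/(4πk) = 0.1551/(4π·0.0398) = 0.3102 K/W
ΣR = 3.506×10^-5 + 0.1539 + 0.3102 = 0.4641 K/W
Q = ΔT/ΣR = (607 K − 311.4 K)/0.4641 = 636.9 W
From the inner boundary to the perlite/mineral wool interface, ΣR_partial = 0.1539 K/W.
T_interface = T_in − Q·ΣR_partial = 607 K − (636.9)(0.1539) = 509 K

T = 509 K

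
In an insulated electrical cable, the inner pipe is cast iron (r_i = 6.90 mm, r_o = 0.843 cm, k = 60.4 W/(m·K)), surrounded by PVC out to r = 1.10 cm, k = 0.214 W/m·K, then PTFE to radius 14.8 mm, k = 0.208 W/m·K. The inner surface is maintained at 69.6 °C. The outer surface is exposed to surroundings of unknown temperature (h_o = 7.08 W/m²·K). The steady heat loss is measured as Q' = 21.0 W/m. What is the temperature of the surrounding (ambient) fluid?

Series resistances:
  R'_cast iron = ln(0.00843/0.00690)/(2πk) = 0.2003/(2π·60.4) = 5.277×10^-4 m·K/W
  R'_PVC = ln(0.0110/0.00843)/(2πk) = 0.2661/(2π·0.214) = 0.1979 m·K/W
  R'_PTFE = ln(0.0148/0.0110)/(2πk) = 0.2967/(2π·0.208) = 0.2270 m·K/W
  R'_conv,out = 1/(2πr h) = 1/(2π·0.0148·7.08) = 1.519 m·K/W
ΣR = 1.944 m·K/W
ΔT = Q'·ΣR = 21.0 × 1.944 = 40.82 K
Heat flows outward, so T_out = T_in − ΔT = 69.6 − 40.82 = 28.8 °C

T_out = 28.8 °C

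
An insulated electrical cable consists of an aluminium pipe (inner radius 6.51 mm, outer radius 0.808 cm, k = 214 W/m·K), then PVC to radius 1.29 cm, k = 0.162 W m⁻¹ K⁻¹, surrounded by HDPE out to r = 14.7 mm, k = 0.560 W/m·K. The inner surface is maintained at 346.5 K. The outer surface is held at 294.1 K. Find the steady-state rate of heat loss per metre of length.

Series thermal resistances, inner to outer:
  R'_aluminium = ln(0.00808/0.00651)/(2πk) = 0.2161/(2π·214) = 1.607×10^-4 m·K/W
  R'_PVC = ln(0.0129/0.00808)/(2πk) = 0.4678/(2π·0.162) = 0.4596 m·K/W
  R'_HDPE = ln(0.0147/0.0129)/(2πk) = 0.1306/(2π·0.560) = 0.03712 m·K/W
ΣR = 1.607×10^-4 + 0.4596 + 0.03712 = 0.4969 m·K/W
Q' = ΔT/ΣR = (346.5 K − 294.1 K)/0.4969 = 105 W/m

Q' = 105 W/m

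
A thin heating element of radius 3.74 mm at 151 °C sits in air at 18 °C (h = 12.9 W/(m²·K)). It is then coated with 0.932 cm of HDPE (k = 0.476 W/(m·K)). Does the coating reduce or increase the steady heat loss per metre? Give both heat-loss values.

Critical radius for a cylinder: r_cr = k/h = 0.0369 m = 3.69 cm.
Outer radius after coating: r₂ = 0.00374 + 0.00932 = 0.01306 m.
Since r₁ < r_cr and r₂ ≤ r_cr, the coating moves toward the maximum at r_cr — heat loss rises.
Bare: R = 1/(2πr₁h) = 3.299 m·K/W; Q = 133/3.299 = 40.3 W/m.
Coated: R = R_cond + R_conv = 1.363 m·K/W; Q = 133/1.363 = 97.6 W/m.

increases: 40.3 → 97.6 W/m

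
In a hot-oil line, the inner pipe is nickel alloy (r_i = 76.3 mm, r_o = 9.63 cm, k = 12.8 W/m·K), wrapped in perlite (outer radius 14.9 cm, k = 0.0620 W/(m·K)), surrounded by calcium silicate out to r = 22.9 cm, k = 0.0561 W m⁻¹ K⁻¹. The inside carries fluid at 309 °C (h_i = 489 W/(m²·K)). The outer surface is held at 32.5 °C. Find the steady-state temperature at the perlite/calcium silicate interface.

T = 176 °C

Series thermal resistances, inner to outer:
  R'_conv,in = 1/(2πr h) = 1/(2π·0.0763·489) = 0.004266 m·K/W
  R'_nickel alloy = ln(0.0963/0.0763)/(2πk) = 0.2328/(2π·12.8) = 0.002895 m·K/W
  R'_perlite = ln(0.149/0.0963)/(2πk) = 0.4365/(2π·0.0620) = 1.120 m·K/W
  R'_calcium silicate = ln(0.229/0.149)/(2πk) = 0.4298/(2π·0.0561) = 1.219 m·K/W
ΣR = 0.004266 + 0.002895 + 1.120 + 1.219 = 2.346 m·K/W
Q' = ΔT/ΣR = (309 °C − 32.5 °C)/2.346 = 117.9 W/m
From the inner boundary to the perlite/calcium silicate interface, ΣR_partial = 1.127 m·K/W.
T_interface = T_in − Q'·ΣR_partial = 309 °C − (117.9)(1.127) = 176 °C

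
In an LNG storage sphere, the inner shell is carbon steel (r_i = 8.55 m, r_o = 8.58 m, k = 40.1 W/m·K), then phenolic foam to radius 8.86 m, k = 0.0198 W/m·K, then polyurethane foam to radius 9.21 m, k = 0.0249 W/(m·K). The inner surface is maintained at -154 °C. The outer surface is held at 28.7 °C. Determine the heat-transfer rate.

Resistance network (inner→outer):
  R_carbon steel = (1/8.55 − 1/8.58)/(4πk) = 4.089×10^-4/(4π·40.1) = 8.115×10^-7 K/W
  R_phenolic foam = (1/8.58 − 1/8.86)/(4πk) = 0.003683/(4π·0.0198) = 0.01480 K/W
  R_polyurethane foam = (1/8.86 − 1/9.21)/(4πk) = 0.004289/(4π·0.0249) = 0.01371 K/W
ΣR = 8.115×10^-7 + 0.01480 + 0.01371 = 0.02851 K/W
Q = ΔT/ΣR = (-154 °C − 28.7 °C)/0.02851 = -6410 W
(Negative Q ⇒ heat flows inward; heat gain = 6410 W.)

Q = 6.41 kW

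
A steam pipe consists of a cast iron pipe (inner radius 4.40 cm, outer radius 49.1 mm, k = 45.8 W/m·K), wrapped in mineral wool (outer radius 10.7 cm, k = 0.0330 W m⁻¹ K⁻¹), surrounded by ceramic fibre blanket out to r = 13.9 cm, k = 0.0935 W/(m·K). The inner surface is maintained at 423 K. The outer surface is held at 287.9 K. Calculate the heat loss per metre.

Q' = 32.1 W/m

Series thermal resistances, inner to outer:
  R'_cast iron = ln(0.0491/0.0440)/(2πk) = 0.1097/(2π·45.8) = 3.811×10^-4 m·K/W
  R'_mineral wool = ln(0.107/0.0491)/(2πk) = 0.7790/(2π·0.0330) = 3.757 m·K/W
  R'_ceramic fibre blanket = ln(0.139/0.107)/(2πk) = 0.2616/(2π·0.0935) = 0.4454 m·K/W
ΣR = 3.811×10^-4 + 3.757 + 0.4454 = 4.203 m·K/W
Q' = ΔT/ΣR = (423 K − 287.9 K)/4.203 = 32.1 W/m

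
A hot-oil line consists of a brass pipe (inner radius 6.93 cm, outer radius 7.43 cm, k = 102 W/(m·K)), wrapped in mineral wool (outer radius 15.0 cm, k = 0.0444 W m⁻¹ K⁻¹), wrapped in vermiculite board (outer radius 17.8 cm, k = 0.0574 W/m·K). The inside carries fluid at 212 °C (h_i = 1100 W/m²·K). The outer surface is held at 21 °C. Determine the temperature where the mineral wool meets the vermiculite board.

T = 51.3 °C

Treat each layer as a resistance in series:
  R'_conv,in = 1/(2πr h) = 1/(2π·0.0693·1100) = 0.002088 m·K/W
  R'_brass = ln(0.0743/0.0693)/(2πk) = 0.06967/(2π·102) = 1.087×10^-4 m·K/W
  R'_mineral wool = ln(0.150/0.0743)/(2πk) = 0.7025/(2π·0.0444) = 2.518 m·K/W
  R'_vermiculite board = ln(0.178/0.150)/(2πk) = 0.1711/(2π·0.0574) = 0.4745 m·K/W
ΣR = 0.002088 + 1.087×10^-4 + 2.518 + 0.4745 = 2.995 m·K/W
Q' = ΔT/ΣR = (212 °C − 21 °C)/2.995 = 63.77 W/m
From the inner boundary to the mineral wool/vermiculite board interface, ΣR_partial = 2.520 m·K/W.
T_interface = T_in − Q'·ΣR_partial = 212 °C − (63.77)(2.520) = 51.3 °C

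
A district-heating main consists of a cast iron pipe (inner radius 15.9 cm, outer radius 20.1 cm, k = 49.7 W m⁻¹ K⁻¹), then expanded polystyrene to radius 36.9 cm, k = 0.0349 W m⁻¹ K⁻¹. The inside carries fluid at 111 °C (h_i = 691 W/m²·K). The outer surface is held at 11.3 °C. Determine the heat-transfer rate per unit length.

Q' = 36.0 W/m

Resistance network (inner→outer):
  R'_conv,in = 1/(2πr h) = 1/(2π·0.159·691) = 0.001449 m·K/W
  R'_cast iron = ln(0.201/0.159)/(2πk) = 0.2344/(2π·49.7) = 7.506×10^-4 m·K/W
  R'_expanded polystyrene = ln(0.369/0.201)/(2πk) = 0.6075/(2π·0.0349) = 2.770 m·K/W
ΣR = 0.001449 + 7.506×10^-4 + 2.770 = 2.772 m·K/W
Q' = ΔT/ΣR = (111 °C − 11.3 °C)/2.772 = 36.0 W/m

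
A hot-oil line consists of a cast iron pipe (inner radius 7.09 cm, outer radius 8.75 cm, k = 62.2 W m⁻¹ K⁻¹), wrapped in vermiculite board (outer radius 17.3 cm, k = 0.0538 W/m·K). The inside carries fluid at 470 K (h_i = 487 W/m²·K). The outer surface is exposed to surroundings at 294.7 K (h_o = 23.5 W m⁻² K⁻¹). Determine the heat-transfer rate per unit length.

Q' = 85.1 W/m

Series thermal resistances, inner to outer:
  R'_conv,in = 1/(2πr h) = 1/(2π·0.0709·487) = 0.004609 m·K/W
  R'_cast iron = ln(0.0875/0.0709)/(2πk) = 0.2104/(2π·62.2) = 5.383×10^-4 m·K/W
  R'_vermiculite board = ln(0.173/0.0875)/(2πk) = 0.6817/(2π·0.0538) = 2.017 m·K/W
  R'_conv,out = 1/(2πr h) = 1/(2π·0.173·23.5) = 0.03915 m·K/W
ΣR = 0.004609 + 5.383×10^-4 + 2.017 + 0.03915 = 2.061 m·K/W
Q' = ΔT/ΣR = (470 K − 294.7 K)/2.061 = 85.1 W/m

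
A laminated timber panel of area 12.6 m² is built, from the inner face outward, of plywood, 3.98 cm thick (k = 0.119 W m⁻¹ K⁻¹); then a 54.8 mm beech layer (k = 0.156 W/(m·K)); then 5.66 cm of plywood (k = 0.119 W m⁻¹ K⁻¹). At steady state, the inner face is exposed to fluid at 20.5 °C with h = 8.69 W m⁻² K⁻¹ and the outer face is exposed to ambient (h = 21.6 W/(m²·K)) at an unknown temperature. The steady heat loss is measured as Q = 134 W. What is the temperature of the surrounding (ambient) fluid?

T_out = 6.43 °C

Sum the resistances:
  R_conv,in = 1/(hA) = 1/(8.69·12.6) = 0.009133 K/W
  R_plywood = L/(kA) = 0.0398/(0.119·12.6) = 0.02654 K/W
  R_beech = L/(kA) = 0.0548/(0.156·12.6) = 0.02788 K/W
  R_plywood = L/(kA) = 0.0566/(0.119·12.6) = 0.03775 K/W
  R_conv,out = 1/(hA) = 1/(21.6·12.6) = 0.003674 K/W
ΣR = 0.1050 K/W
ΔT = Q·ΣR = 134 × 0.1050 = 14.07 K
Heat flows outward, so T_out = T_in − ΔT = 20.5 − 14.07 = 6.43 °C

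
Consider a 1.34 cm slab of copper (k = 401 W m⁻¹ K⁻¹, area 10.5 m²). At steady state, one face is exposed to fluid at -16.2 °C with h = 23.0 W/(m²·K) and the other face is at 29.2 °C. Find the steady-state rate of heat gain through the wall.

Q = 11.0 kW

Treat each layer as a resistance in series:
  R_conv,in = 1/(hA) = 1/(23.0·10.5) = 0.004141 K/W
  R_copper = L/(kA) = 0.0134/(401·10.5) = 3.183×10^-6 K/W
ΣR = 0.004141 + 3.183×10^-6 = 0.004144 K/W
Q = ΔT/ΣR = (-16.2 °C − 29.2 °C)/0.004144 = -11000 W
(Negative Q ⇒ heat flows inward; heat gain = 11000 W.)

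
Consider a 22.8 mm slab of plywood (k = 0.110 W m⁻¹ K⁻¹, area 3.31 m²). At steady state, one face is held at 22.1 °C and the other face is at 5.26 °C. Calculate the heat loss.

Q = kA·ΔT/L = 0.110 × 3.31 × |22.1 °C − 5.26 °C| / 0.0228 = 269 W

Q = 269 W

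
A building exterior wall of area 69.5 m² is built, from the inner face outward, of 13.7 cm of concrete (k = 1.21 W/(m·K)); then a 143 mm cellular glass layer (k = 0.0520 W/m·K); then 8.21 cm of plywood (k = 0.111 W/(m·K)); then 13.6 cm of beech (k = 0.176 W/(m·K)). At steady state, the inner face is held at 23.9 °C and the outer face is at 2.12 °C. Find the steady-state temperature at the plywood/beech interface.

T = 5.97 °C

Series thermal resistances, inner to outer:
  R_concrete = L/(kA) = 0.137/(1.21·69.5) = 0.001629 K/W
  R_cellular glass = L/(kA) = 0.143/(0.0520·69.5) = 0.03957 K/W
  R_plywood = L/(kA) = 0.0821/(0.111·69.5) = 0.01064 K/W
  R_beech = L/(kA) = 0.136/(0.176·69.5) = 0.01112 K/W
ΣR = 0.001629 + 0.03957 + 0.01064 + 0.01112 = 0.06296 K/W
Q = ΔT/ΣR = (23.9 °C − 2.12 °C)/0.06296 = 345.9 W
From the inner boundary to the plywood/beech interface, ΣR_partial = 0.05184 K/W.
T_interface = T_in − Q·ΣR_partial = 23.9 °C − (345.9)(0.05184) = 5.97 °C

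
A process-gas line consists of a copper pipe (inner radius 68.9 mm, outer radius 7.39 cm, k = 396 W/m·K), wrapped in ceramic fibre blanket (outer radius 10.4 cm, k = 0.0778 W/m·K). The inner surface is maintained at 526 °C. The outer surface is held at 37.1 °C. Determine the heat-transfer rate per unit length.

Q' = 699 W/m

Series thermal resistances, inner to outer:
  R'_copper = ln(0.0739/0.0689)/(2πk) = 0.07006/(2π·396) = 2.816×10^-5 m·K/W
  R'_ceramic fibre blanket = ln(0.104/0.0739)/(2πk) = 0.3417/(2π·0.0778) = 0.6990 m·K/W
ΣR = 2.816×10^-5 + 0.6990 = 0.6990 m·K/W
Q' = ΔT/ΣR = (526 °C − 37.1 °C)/0.6990 = 699 W/m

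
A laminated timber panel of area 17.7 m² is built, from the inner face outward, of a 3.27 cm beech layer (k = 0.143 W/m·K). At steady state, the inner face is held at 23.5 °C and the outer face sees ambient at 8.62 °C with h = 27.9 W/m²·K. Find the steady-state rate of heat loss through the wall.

Resistance network (inner→outer):
  R_beech = L/(kA) = 0.0327/(0.143·17.7) = 0.01292 K/W
  R_conv,out = 1/(hA) = 1/(27.9·17.7) = 0.002025 K/W
ΣR = 0.01292 + 0.002025 = 0.01494 K/W
Q = ΔT/ΣR = (23.5 °C − 8.62 °C)/0.01494 = 996 W

Q = 996 W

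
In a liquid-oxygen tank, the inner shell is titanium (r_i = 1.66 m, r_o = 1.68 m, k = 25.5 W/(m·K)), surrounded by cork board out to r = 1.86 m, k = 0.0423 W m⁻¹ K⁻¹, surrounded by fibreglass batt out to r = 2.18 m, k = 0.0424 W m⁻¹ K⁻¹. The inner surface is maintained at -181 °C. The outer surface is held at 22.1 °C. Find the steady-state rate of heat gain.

Q = 792 W

Treat each layer as a resistance in series:
  R_titanium = (1/1.66 − 1/1.68)/(4πk) = 0.007172/(4π·25.5) = 2.238×10^-5 K/W
  R_cork board = (1/1.68 − 1/1.86)/(4πk) = 0.05760/(4π·0.0423) = 0.1084 K/W
  R_fibreglass batt = (1/1.86 − 1/2.18)/(4πk) = 0.07892/(4π·0.0424) = 0.1481 K/W
ΣR = 2.238×10^-5 + 0.1084 + 0.1481 = 0.2565 K/W
Q = ΔT/ΣR = (-181 °C − 22.1 °C)/0.2565 = -792 W
(Negative Q ⇒ heat flows inward; heat gain = 792 W.)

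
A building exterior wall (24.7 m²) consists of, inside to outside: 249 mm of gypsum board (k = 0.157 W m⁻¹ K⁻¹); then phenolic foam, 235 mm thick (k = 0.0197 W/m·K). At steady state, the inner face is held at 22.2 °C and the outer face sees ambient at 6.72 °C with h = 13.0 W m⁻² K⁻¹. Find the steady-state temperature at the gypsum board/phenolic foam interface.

Resistance network (inner→outer):
  R_gypsum board = L/(kA) = 0.249/(0.157·24.7) = 0.06421 K/W
  R_phenolic foam = L/(kA) = 0.235/(0.0197·24.7) = 0.4830 K/W
  R_conv,out = 1/(hA) = 1/(13.0·24.7) = 0.003114 K/W
ΣR = 0.06421 + 0.4830 + 0.003114 = 0.5503 K/W
Q = ΔT/ΣR = (22.2 °C − 6.72 °C)/0.5503 = 28.13 W
From the inner boundary to the gypsum board/phenolic foam interface, ΣR_partial = 0.06421 K/W.
T_interface = T_in − Q·ΣR_partial = 22.2 °C − (28.13)(0.06421) = 20.4 °C

T = 20.4 °C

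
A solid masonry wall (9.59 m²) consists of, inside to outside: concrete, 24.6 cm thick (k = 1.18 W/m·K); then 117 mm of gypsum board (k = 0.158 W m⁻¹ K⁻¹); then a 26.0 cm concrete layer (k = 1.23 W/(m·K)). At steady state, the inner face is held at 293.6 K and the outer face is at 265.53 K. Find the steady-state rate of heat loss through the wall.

Resistance network (inner→outer):
  R_concrete = L/(kA) = 0.246/(1.18·9.59) = 0.02174 K/W
  R_gypsum board = L/(kA) = 0.117/(0.158·9.59) = 0.07722 K/W
  R_concrete = L/(kA) = 0.260/(1.23·9.59) = 0.02204 K/W
ΣR = 0.02174 + 0.07722 + 0.02204 = 0.1210 K/W
Q = ΔT/ΣR = (293.6 K − 265.53 K)/0.1210 = 232 W

Q = 232 W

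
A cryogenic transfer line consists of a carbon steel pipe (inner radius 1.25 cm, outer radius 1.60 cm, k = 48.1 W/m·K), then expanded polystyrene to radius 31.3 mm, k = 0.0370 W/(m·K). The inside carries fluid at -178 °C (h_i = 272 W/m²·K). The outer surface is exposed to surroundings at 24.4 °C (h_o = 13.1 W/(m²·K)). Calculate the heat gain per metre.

Q' = 60.9 W/m

Series thermal resistances, inner to outer:
  R'_conv,in = 1/(2πr h) = 1/(2π·0.0125·272) = 0.04681 m·K/W
  R'_carbon steel = ln(0.0160/0.0125)/(2πk) = 0.2469/(2π·48.1) = 8.168×10^-4 m·K/W
  R'_expanded polystyrene = ln(0.0313/0.0160)/(2πk) = 0.6710/(2π·0.0370) = 2.886 m·K/W
  R'_conv,out = 1/(2πr h) = 1/(2π·0.0313·13.1) = 0.3882 m·K/W
ΣR = 0.04681 + 8.168×10^-4 + 2.886 + 0.3882 = 3.322 m·K/W
Q' = ΔT/ΣR = (-178 °C − 24.4 °C)/3.322 = -60.9 W/m
(Negative Q' ⇒ heat flows inward; heat gain = 60.9 W/m.)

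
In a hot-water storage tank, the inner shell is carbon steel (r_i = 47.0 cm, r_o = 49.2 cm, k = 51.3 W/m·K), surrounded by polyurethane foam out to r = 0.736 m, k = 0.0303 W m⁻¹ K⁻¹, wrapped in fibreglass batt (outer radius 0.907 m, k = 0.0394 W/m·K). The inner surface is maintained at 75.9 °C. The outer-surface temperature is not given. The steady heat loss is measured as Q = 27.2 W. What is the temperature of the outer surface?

T_out = 13.7 °C

Sum the resistances:
  R_carbon steel = (1/0.470 − 1/0.492)/(4πk) = 0.09514/(4π·51.3) = 1.476×10^-4 K/W
  R_polyurethane foam = (1/0.492 − 1/0.736)/(4πk) = 0.6738/(4π·0.0303) = 1.770 K/W
  R_fibreglass batt = (1/0.736 − 1/0.907)/(4πk) = 0.2562/(4π·0.0394) = 0.5174 K/W
ΣR = 2.287 K/W
ΔT = Q·ΣR = 27.2 × 2.287 = 62.21 K
Heat flows outward, so T_out = T_in − ΔT = 75.9 − 62.21 = 13.7 °C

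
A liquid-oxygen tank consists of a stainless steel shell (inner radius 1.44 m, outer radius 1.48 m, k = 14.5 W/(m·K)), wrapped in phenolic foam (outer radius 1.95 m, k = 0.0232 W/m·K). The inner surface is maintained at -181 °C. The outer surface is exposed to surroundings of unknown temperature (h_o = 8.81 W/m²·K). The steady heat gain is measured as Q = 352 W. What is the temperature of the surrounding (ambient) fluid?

Sum the resistances:
  R_stainless steel = (1/1.44 − 1/1.48)/(4πk) = 0.01877/(4π·14.5) = 1.030×10^-4 K/W
  R_phenolic foam = (1/1.48 − 1/1.95)/(4πk) = 0.1629/(4π·0.0232) = 0.5586 K/W
  R_conv,out = 1/(4πr²h) = 1/(4π·1.95²·8.81) = 0.002375 K/W
ΣR = 0.5611 K/W
ΔT = Q·ΣR = 352 × 0.5611 = 197.5 K
Heat flows inward, so T_out = T_in + ΔT = -181 + 197.5 = 16.5 °C

T_out = 16.5 °C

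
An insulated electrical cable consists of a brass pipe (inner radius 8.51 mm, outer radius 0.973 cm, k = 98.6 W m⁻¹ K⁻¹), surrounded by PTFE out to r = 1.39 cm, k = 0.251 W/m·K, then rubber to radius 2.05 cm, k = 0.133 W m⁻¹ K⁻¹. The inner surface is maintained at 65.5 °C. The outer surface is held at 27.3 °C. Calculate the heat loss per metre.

Q' = 55.3 W/m

Treat each layer as a resistance in series:
  R'_brass = ln(0.00973/0.00851)/(2πk) = 0.1340/(2π·98.6) = 2.163×10^-4 m·K/W
  R'_PTFE = ln(0.0139/0.00973)/(2πk) = 0.3567/(2π·0.251) = 0.2262 m·K/W
  R'_rubber = ln(0.0205/0.0139)/(2πk) = 0.3885/(2π·0.133) = 0.4649 m·K/W
ΣR = 2.163×10^-4 + 0.2262 + 0.4649 = 0.6913 m·K/W
Q' = ΔT/ΣR = (65.5 °C − 27.3 °C)/0.6913 = 55.3 W/m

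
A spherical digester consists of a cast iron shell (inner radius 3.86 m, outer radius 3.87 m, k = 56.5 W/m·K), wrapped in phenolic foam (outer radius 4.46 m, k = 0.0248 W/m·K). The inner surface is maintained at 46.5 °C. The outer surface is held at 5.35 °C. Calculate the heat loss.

Q = 375 W

Treat each layer as a resistance in series:
  R_cast iron = (1/3.86 − 1/3.87)/(4πk) = 6.694×10^-4/(4π·56.5) = 9.429×10^-7 K/W
  R_phenolic foam = (1/3.87 − 1/4.46)/(4πk) = 0.03418/(4π·0.0248) = 0.1097 K/W
ΣR = 9.429×10^-7 + 0.1097 = 0.1097 K/W
Q = ΔT/ΣR = (46.5 °C − 5.35 °C)/0.1097 = 375 W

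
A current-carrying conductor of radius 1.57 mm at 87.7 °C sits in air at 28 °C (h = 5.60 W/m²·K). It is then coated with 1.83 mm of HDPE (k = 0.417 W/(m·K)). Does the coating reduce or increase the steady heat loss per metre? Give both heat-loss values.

increases: 3.30 → 6.90 W/m

Critical radius for a cylinder: r_cr = k/h = 0.0745 m = 7.45 cm.
Outer radius after coating: r₂ = 0.00157 + 0.00183 = 0.00340 m.
Since r₁ < r_cr and r₂ ≤ r_cr, the coating moves toward the maximum at r_cr — heat loss rises.
Bare: R = 1/(2πr₁h) = 18.10 m·K/W; Q = 59.7/18.10 = 3.30 W/m.
Coated: R = R_cond + R_conv = 8.654 m·K/W; Q = 59.7/8.654 = 6.90 W/m.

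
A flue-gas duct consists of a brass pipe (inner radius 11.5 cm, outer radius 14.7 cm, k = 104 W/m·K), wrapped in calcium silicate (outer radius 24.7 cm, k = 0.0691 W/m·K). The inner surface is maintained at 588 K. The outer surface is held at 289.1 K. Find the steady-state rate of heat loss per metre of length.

Treat each layer as a resistance in series:
  R'_brass = ln(0.147/0.115)/(2πk) = 0.2455/(2π·104) = 3.757×10^-4 m·K/W
  R'_calcium silicate = ln(0.247/0.147)/(2πk) = 0.5190/(2π·0.0691) = 1.195 m·K/W
ΣR = 3.757×10^-4 + 1.195 = 1.195 m·K/W
Q' = ΔT/ΣR = (588 K − 289.1 K)/1.195 = 250 W/m

Q' = 250 W/m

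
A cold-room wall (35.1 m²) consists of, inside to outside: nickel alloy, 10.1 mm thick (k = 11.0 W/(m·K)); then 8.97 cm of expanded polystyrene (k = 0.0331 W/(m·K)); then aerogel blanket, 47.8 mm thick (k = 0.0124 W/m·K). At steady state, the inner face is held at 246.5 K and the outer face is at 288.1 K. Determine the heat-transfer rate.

Q = 222 W

Treat each layer as a resistance in series:
  R_nickel alloy = L/(kA) = 0.0101/(11.0·35.1) = 2.616×10^-5 K/W
  R_expanded polystyrene = L/(kA) = 0.0897/(0.0331·35.1) = 0.07721 K/W
  R_aerogel blanket = L/(kA) = 0.0478/(0.0124·35.1) = 0.1098 K/W
ΣR = 2.616×10^-5 + 0.07721 + 0.1098 = 0.1870 K/W
Q = ΔT/ΣR = (246.5 K − 288.1 K)/0.1870 = -222 W
(Negative Q ⇒ heat flows inward; heat gain = 222 W.)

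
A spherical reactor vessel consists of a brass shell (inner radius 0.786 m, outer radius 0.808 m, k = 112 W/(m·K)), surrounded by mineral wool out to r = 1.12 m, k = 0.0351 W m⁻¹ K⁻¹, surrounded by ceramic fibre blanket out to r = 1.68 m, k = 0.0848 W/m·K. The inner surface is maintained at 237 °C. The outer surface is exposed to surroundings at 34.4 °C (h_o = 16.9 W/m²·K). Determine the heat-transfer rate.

Resistance network (inner→outer):
  R_brass = (1/0.786 − 1/0.808)/(4πk) = 0.03464/(4π·112) = 2.461×10^-5 K/W
  R_mineral wool = (1/0.808 − 1/1.12)/(4πk) = 0.3448/(4π·0.0351) = 0.7816 K/W
  R_ceramic fibre blanket = (1/1.12 − 1/1.68)/(4πk) = 0.2976/(4π·0.0848) = 0.2793 K/W
  R_conv,out = 1/(4πr²h) = 1/(4π·1.68²·16.9) = 0.001668 K/W
ΣR = 2.461×10^-5 + 0.7816 + 0.2793 + 0.001668 = 1.063 K/W
Q = ΔT/ΣR = (237 °C − 34.4 °C)/1.063 = 191 W

Q = 191 W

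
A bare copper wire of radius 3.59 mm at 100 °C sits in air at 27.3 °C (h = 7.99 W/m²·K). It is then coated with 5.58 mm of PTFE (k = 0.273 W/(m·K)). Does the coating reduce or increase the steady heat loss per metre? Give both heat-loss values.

increases: 13.1 → 26.7 W/m

Critical radius for a cylinder: r_cr = k/h = 0.0342 m = 3.42 cm.
Outer radius after coating: r₂ = 0.00359 + 0.00558 = 0.00917 m.
Since r₁ < r_cr and r₂ ≤ r_cr, the coating moves toward the maximum at r_cr — heat loss rises.
Bare: R = 1/(2πr₁h) = 5.549 m·K/W; Q = 72.7/5.549 = 13.1 W/m.
Coated: R = R_cond + R_conv = 2.719 m·K/W; Q = 72.7/2.719 = 26.7 W/m.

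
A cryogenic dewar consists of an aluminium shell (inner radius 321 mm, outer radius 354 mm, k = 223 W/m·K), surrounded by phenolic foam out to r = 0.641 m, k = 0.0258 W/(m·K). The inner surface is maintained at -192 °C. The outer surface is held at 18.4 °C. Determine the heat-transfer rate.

Series thermal resistances, inner to outer:
  R_aluminium = (1/0.321 − 1/0.354)/(4πk) = 0.2904/(4π·223) = 1.036×10^-4 K/W
  R_phenolic foam = (1/0.354 − 1/0.641)/(4πk) = 1.265/(4π·0.0258) = 3.901 K/W
ΣR = 1.036×10^-4 + 3.901 = 3.901 K/W
Q = ΔT/ΣR = (-192 °C − 18.4 °C)/3.901 = -53.9 W
(Negative Q ⇒ heat flows inward; heat gain = 53.9 W.)

Q = 53.9 W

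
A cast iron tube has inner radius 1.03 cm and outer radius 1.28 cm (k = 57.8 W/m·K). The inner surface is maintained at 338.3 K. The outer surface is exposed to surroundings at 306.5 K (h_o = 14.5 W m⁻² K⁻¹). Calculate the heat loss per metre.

Series thermal resistances, inner to outer:
  R'_cast iron = ln(0.0128/0.0103)/(2πk) = 0.2173/(2π·57.8) = 5.983×10^-4 m·K/W
  R'_conv,out = 1/(2πr h) = 1/(2π·0.0128·14.5) = 0.8575 m·K/W
ΣR = 5.983×10^-4 + 0.8575 = 0.8581 m·K/W
Q' = ΔT/ΣR = (338.3 K − 306.5 K)/0.8581 = 37.1 W/m

Q' = 37.1 W/m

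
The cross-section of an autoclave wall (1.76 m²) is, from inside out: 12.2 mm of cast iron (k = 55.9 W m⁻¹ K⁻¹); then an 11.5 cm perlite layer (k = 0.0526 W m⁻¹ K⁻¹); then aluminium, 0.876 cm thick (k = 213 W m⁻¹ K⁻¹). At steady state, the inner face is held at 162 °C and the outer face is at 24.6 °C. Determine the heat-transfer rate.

Resistance network (inner→outer):
  R_cast iron = L/(kA) = 0.0122/(55.9·1.76) = 1.240×10^-4 K/W
  R_perlite = L/(kA) = 0.115/(0.0526·1.76) = 1.242 K/W
  R_aluminium = L/(kA) = 0.00876/(213·1.76) = 2.337×10^-5 K/W
ΣR = 1.240×10^-4 + 1.242 + 2.337×10^-5 = 1.242 K/W
Q = ΔT/ΣR = (162 °C − 24.6 °C)/1.242 = 111 W

Q = 111 W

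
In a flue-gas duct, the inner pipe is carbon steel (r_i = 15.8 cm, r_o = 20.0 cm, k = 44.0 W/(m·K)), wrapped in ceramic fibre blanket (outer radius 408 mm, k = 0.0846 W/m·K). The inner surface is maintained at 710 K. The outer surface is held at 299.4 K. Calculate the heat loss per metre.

Q' = 306 W/m

Treat each layer as a resistance in series:
  R'_carbon steel = ln(0.200/0.158)/(2πk) = 0.2357/(2π·44.0) = 8.526×10^-4 m·K/W
  R'_ceramic fibre blanket = ln(0.408/0.200)/(2πk) = 0.7129/(2π·0.0846) = 1.341 m·K/W
ΣR = 8.526×10^-4 + 1.341 = 1.342 m·K/W
Q' = ΔT/ΣR = (710 K − 299.4 K)/1.342 = 306 W/m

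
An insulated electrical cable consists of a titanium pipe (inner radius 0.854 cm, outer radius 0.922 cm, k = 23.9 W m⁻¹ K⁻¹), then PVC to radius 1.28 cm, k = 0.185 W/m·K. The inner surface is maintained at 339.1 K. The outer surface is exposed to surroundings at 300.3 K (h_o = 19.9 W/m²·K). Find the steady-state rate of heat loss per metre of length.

Resistance network (inner→outer):
  R'_titanium = ln(0.00922/0.00854)/(2πk) = 0.07661/(2π·23.9) = 5.102×10^-4 m·K/W
  R'_PVC = ln(0.0128/0.00922)/(2πk) = 0.3281/(2π·0.185) = 0.2822 m·K/W
  R'_conv,out = 1/(2πr h) = 1/(2π·0.0128·19.9) = 0.6248 m·K/W
ΣR = 5.102×10^-4 + 0.2822 + 0.6248 = 0.9075 m·K/W
Q' = ΔT/ΣR = (339.1 K − 300.3 K)/0.9075 = 42.8 W/m

Q' = 42.8 W/m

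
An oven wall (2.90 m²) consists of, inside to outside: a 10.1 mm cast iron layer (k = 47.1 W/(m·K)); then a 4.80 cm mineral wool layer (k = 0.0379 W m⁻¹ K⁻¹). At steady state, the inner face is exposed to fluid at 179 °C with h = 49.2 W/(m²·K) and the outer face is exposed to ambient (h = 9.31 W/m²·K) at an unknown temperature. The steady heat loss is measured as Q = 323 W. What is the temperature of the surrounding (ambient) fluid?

T_out = 23.7 °C

Series resistances:
  R_conv,in = 1/(hA) = 1/(49.2·2.90) = 0.007009 K/W
  R_cast iron = L/(kA) = 0.0101/(47.1·2.90) = 7.394×10^-5 K/W
  R_mineral wool = L/(kA) = 0.0480/(0.0379·2.90) = 0.4367 K/W
  R_conv,out = 1/(hA) = 1/(9.31·2.90) = 0.03704 K/W
ΣR = 0.4808 K/W
ΔT = Q·ΣR = 323 × 0.4808 = 155.3 K
Heat flows outward, so T_out = T_in − ΔT = 179 − 155.3 = 23.7 °C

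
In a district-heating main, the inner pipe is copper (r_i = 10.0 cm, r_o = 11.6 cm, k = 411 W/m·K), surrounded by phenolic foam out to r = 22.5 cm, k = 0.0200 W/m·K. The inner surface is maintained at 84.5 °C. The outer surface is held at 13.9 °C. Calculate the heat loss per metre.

Series thermal resistances, inner to outer:
  R'_copper = ln(0.116/0.100)/(2πk) = 0.1484/(2π·411) = 5.747×10^-5 m·K/W
  R'_phenolic foam = ln(0.225/0.116)/(2πk) = 0.6625/(2π·0.0200) = 5.272 m·K/W
ΣR = 5.747×10^-5 + 5.272 = 5.272 m·K/W
Q' = ΔT/ΣR = (84.5 °C − 13.9 °C)/5.272 = 13.4 W/m

Q' = 13.4 W/m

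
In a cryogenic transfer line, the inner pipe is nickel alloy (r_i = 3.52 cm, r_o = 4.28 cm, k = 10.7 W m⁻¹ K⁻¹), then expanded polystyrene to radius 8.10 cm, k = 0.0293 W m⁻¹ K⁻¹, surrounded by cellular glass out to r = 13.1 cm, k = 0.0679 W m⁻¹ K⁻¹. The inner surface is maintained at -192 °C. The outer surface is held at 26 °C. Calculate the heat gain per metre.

Q' = 47.4 W/m

Series thermal resistances, inner to outer:
  R'_nickel alloy = ln(0.0428/0.0352)/(2πk) = 0.1955/(2π·10.7) = 0.002908 m·K/W
  R'_expanded polystyrene = ln(0.0810/0.0428)/(2πk) = 0.6379/(2π·0.0293) = 3.465 m·K/W
  R'_cellular glass = ln(0.131/0.0810)/(2πk) = 0.4807/(2π·0.0679) = 1.127 m·K/W
ΣR = 0.002908 + 3.465 + 1.127 = 4.595 m·K/W
Q' = ΔT/ΣR = (-192 °C − 26 °C)/4.595 = -47.4 W/m
(Negative Q' ⇒ heat flows inward; heat gain = 47.4 W/m.)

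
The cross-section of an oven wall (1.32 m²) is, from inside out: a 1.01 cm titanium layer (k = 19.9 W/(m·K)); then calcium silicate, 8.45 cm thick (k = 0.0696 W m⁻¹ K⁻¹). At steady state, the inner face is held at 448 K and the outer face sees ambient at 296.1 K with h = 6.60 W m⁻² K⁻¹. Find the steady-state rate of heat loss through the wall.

Q = 147 W

Series thermal resistances, inner to outer:
  R_titanium = L/(kA) = 0.0101/(19.9·1.32) = 3.845×10^-4 K/W
  R_calcium silicate = L/(kA) = 0.0845/(0.0696·1.32) = 0.9198 K/W
  R_conv,out = 1/(hA) = 1/(6.60·1.32) = 0.1148 K/W
ΣR = 3.845×10^-4 + 0.9198 + 0.1148 = 1.035 K/W
Q = ΔT/ΣR = (448 K − 296.1 K)/1.035 = 147 W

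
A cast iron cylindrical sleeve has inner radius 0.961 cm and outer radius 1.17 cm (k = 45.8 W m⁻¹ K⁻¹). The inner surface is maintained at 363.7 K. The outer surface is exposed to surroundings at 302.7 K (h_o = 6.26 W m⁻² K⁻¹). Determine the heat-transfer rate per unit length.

Treat each layer as a resistance in series:
  R'_cast iron = ln(0.0117/0.00961)/(2πk) = 0.1968/(2π·45.8) = 6.838×10^-4 m·K/W
  R'_conv,out = 1/(2πr h) = 1/(2π·0.0117·6.26) = 2.173 m·K/W
ΣR = 6.838×10^-4 + 2.173 = 2.174 m·K/W
Q' = ΔT/ΣR = (363.7 K − 302.7 K)/2.174 = 28.1 W/m

Q' = 28.1 W/m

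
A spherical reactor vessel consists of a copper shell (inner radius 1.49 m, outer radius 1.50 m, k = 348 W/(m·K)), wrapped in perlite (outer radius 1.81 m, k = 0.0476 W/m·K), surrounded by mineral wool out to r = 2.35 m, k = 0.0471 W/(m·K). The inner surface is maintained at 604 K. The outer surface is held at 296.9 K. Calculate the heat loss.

Series thermal resistances, inner to outer:
  R_copper = (1/1.49 − 1/1.50)/(4πk) = 0.004474/(4π·348) = 1.023×10^-6 K/W
  R_perlite = (1/1.50 − 1/1.81)/(4πk) = 0.1142/(4π·0.0476) = 0.1909 K/W
  R_mineral wool = (1/1.81 − 1/2.35)/(4πk) = 0.1270/(4π·0.0471) = 0.2145 K/W
ΣR = 1.023×10^-6 + 0.1909 + 0.2145 = 0.4054 K/W
Q = ΔT/ΣR = (604 K − 296.9 K)/0.4054 = 758 W

Q = 758 W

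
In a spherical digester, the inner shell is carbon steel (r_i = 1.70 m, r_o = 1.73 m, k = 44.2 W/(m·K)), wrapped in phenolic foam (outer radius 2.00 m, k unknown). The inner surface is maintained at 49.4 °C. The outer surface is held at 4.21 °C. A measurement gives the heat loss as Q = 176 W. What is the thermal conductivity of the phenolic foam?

k = 0.0242 W/m·K

ΣR = ΔT/Q = |49.4 − 4.21|/176 = 0.2568 K/W
Known resistances:
  R_carbon steel = (1/1.70 − 1/1.73)/(4πk) = 0.01020/(4π·44.2) = 1.837×10^-5 K/W
R_phenolic foam = ΣR − ΣR_known = 0.2568 − 1.837×10^-5 = 0.2568 K/W
(1/r₁−1/r₂)/(4πk) = 0.2568 ⇒ k = 0.07803/(4π·0.2568) = 0.0242 W/m·K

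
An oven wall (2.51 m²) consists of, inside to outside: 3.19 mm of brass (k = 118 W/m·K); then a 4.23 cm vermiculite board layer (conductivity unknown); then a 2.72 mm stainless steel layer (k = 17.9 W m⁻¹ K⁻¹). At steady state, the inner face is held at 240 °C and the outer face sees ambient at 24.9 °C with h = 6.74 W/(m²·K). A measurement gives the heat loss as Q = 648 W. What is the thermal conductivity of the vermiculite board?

ΣR = ΔT/Q = |240 − 24.9|/648 = 0.3319 K/W
Known resistances:
  R_brass = L/(kA) = 0.00319/(118·2.51) = 1.077×10^-5 K/W
  R_stainless steel = L/(kA) = 0.00272/(17.9·2.51) = 6.054×10^-5 K/W
  R_conv,out = 1/(hA) = 1/(6.74·2.51) = 0.05911 K/W
R_vermiculite board = ΣR − ΣR_known = 0.3319 − 0.05918 = 0.2727 K/W
L/(kA) = 0.2727 ⇒ k = 0.0423/(0.2727·2.51) = 0.0618 W/m·K

k = 0.0618 W/m·K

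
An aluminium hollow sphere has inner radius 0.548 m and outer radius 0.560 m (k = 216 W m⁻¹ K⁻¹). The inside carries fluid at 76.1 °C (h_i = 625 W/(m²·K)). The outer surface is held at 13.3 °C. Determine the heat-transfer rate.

Q = 143 kW

Treat each layer as a resistance in series:
  R_conv,in = 1/(4πr²h) = 1/(4π·0.548²·625) = 4.240×10^-4 K/W
  R_aluminium = (1/0.548 − 1/0.560)/(4πk) = 0.03910/(4π·216) = 1.441×10^-5 K/W
ΣR = 4.240×10^-4 + 1.441×10^-5 = 4.384×10^-4 K/W
Q = ΔT/ΣR = (76.1 °C − 13.3 °C)/4.384×10^-4 = 1.43×10^5 W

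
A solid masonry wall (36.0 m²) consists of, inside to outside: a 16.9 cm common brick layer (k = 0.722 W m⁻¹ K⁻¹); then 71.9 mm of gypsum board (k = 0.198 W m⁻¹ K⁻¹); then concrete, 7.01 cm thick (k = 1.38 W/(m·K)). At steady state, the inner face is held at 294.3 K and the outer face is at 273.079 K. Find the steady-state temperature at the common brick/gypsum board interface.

Resistance network (inner→outer):
  R_common brick = L/(kA) = 0.169/(0.722·36.0) = 0.006502 K/W
  R_gypsum board = L/(kA) = 0.0719/(0.198·36.0) = 0.01009 K/W
  R_concrete = L/(kA) = 0.0701/(1.38·36.0) = 0.001411 K/W
ΣR = 0.006502 + 0.01009 + 0.001411 = 0.01800 K/W
Q = ΔT/ΣR = (294.3 K − 273.079 K)/0.01800 = 1179 W
From the inner boundary to the common brick/gypsum board interface, ΣR_partial = 0.006502 K/W.
T_interface = T_in − Q·ΣR_partial = 294.3 K − (1179)(0.006502) = 286.6 K

T = 286.6 K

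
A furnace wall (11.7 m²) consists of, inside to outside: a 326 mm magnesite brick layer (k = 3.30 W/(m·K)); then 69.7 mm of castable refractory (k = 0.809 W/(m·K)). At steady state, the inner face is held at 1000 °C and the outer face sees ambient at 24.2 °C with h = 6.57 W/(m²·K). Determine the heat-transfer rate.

Series thermal resistances, inner to outer:
  R_magnesite brick = L/(kA) = 0.326/(3.30·11.7) = 0.008443 K/W
  R_castable refractory = L/(kA) = 0.0697/(0.809·11.7) = 0.007364 K/W
  R_conv,out = 1/(hA) = 1/(6.57·11.7) = 0.01301 K/W
ΣR = 0.008443 + 0.007364 + 0.01301 = 0.02882 K/W
Q = ΔT/ΣR = (1000 °C − 24.2 °C)/0.02882 = 33900 W

Q = 33.9 kW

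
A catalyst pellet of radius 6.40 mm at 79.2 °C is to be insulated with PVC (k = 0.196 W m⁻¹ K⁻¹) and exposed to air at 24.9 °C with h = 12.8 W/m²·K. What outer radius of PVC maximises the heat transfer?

For a sphere, r_cr = 2k_ins/h = 2·0.196/12.8 = 0.0306 m = 3.06 cm

r_cr = 3.06 cm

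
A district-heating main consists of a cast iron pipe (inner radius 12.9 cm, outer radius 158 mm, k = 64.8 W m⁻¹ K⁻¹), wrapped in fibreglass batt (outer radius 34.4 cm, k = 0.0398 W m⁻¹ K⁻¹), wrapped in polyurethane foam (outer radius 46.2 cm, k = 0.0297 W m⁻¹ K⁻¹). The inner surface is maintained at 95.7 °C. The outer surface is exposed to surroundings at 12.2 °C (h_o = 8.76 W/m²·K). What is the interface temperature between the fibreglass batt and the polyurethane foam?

T = 40.8 °C

Series thermal resistances, inner to outer:
  R'_cast iron = ln(0.158/0.129)/(2πk) = 0.2028/(2π·64.8) = 4.981×10^-4 m·K/W
  R'_fibreglass batt = ln(0.344/0.158)/(2πk) = 0.7780/(2π·0.0398) = 3.111 m·K/W
  R'_polyurethane foam = ln(0.462/0.344)/(2πk) = 0.2949/(2π·0.0297) = 1.580 m·K/W
  R'_conv,out = 1/(2πr h) = 1/(2π·0.462·8.76) = 0.03933 m·K/W
ΣR = 4.981×10^-4 + 3.111 + 1.580 + 0.03933 = 4.731 m·K/W
Q' = ΔT/ΣR = (95.7 °C − 12.2 °C)/4.731 = 17.65 W/m
From the inner boundary to the fibreglass batt/polyurethane foam interface, ΣR_partial = 3.111 m·K/W.
T_interface = T_in − Q'·ΣR_partial = 95.7 °C − (17.65)(3.111) = 40.8 °C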